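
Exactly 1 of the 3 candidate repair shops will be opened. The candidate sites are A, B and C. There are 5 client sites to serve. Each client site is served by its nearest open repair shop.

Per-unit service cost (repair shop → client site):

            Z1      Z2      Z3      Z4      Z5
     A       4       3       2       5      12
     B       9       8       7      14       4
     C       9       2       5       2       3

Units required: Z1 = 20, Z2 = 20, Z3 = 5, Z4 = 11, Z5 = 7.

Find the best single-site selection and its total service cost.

With exactly 1 open, each client site uses its cheapest among the chosen.
{C}: Z1→C 9·20=180, Z2→C 2·20=40, Z3→C 5·5=25, Z4→C 2·11=22, Z5→C 3·7=21. Service cost 288.
{A}: service cost 289
{B}: service cost 557
Among all 3 size-1 choices, {C} is lowest.

Choose C only; total service cost 288.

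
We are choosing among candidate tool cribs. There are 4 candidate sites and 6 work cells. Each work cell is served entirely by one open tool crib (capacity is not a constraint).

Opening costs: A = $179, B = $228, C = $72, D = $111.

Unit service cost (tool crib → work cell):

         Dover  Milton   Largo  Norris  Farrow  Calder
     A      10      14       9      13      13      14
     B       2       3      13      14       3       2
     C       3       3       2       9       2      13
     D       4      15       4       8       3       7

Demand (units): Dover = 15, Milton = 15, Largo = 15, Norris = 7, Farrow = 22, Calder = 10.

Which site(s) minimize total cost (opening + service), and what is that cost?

For any fixed open set, each work cell goes to its cheapest open site; total = fixed + service.
{C}: Dover→C 3·15=45, Milton→C 3·15=45, Largo→C 2·15=30, Norris→C 9·7=63, Farrow→C 2·22=44, Calder→C 13·10=130. Service 357; fixed 72; total 429.
{C, D}: Dover→C 3·15=45, Milton→C 3·15=45, Largo→C 2·15=30, Norris→D 8·7=56, Farrow→C 2·22=44, Calder→D 7·10=70. Service 290; fixed 183; total 473.
{B, C}: service 232 + fixed 300 = 532
{A, B, C, D}: service 225 + fixed 590 = 815
No other subset beats 429.

Open C only; minimum total cost 429.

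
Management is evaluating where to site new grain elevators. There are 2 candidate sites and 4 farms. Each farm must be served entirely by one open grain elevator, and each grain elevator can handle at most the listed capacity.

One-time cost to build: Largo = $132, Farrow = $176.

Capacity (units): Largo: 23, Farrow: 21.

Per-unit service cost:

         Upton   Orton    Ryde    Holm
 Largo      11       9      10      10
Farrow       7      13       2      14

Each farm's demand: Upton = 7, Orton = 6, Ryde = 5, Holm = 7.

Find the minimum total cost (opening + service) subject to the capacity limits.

Open {Largo, Farrow}: Upton→Farrow 7·7=49, Orton→Largo 9·6=54, Ryde→Farrow 2·5=10, Holm→Largo 10·7=70.
Loads: Largo carries 13/23, Farrow carries 12/21. Service 183; fixed 308; total 491.
Next best feasible plan costs 515.

Minimum total cost: 491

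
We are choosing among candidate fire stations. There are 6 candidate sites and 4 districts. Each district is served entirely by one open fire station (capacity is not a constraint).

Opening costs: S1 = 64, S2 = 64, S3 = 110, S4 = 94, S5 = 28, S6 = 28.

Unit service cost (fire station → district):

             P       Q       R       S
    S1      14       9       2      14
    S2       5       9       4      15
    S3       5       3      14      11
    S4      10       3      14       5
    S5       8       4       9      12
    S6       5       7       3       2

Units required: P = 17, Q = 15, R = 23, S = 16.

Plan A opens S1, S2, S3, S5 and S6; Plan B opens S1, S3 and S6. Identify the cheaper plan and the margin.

Plan B is cheaper by 92.

Plan A: {S1, S2, S3, S5, S6}: P→S2 5·17=85, Q→S3 3·15=45, R→S1 2·23=46, S→S6 2·16=32. Service 208; fixed 294; total 502.
Plan B: {S1, S3, S6}: P→S3 5·17=85, Q→S3 3·15=45, R→S1 2·23=46, S→S6 2·16=32. Service 208; fixed 202; total 410.
Difference: |502 − 410| = 92.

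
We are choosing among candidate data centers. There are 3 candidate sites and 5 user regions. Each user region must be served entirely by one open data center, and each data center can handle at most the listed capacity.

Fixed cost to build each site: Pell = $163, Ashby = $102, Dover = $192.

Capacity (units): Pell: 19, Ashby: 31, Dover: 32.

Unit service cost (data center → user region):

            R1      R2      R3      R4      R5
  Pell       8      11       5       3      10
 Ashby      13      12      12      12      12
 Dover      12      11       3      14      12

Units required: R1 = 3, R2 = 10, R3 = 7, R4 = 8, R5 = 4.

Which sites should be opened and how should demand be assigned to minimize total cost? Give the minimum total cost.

Minimum total cost: 516

Open {Pell, Ashby}: R1→Pell 8·3=24, R2→Ashby 12·10=120, R3→Pell 5·7=35, R4→Pell 3·8=24, R5→Ashby 12·4=48.
Loads: Pell carries 18/19, Ashby carries 14/31. Service 251; fixed 265; total 516.
Next best feasible plan costs 519.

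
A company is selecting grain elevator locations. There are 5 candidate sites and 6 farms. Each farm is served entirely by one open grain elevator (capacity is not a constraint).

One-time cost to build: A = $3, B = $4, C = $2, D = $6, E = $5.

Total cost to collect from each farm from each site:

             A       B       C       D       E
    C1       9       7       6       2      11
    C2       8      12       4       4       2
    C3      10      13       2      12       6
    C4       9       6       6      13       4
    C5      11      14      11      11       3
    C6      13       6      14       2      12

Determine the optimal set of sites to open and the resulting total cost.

For any fixed open set, each farm goes to its cheapest open site; total = fixed + service.
{C, D, E}: C1→D 2, C2→E 2, C3→C 2, C4→E 4, C5→E 3, C6→D 2. Service 15; fixed 13; total 28.
{D, E}: C1→D 2, C2→E 2, C3→E 6, C4→E 4, C5→E 3, C6→D 2. Service 19; fixed 11; total 30.
{A, C, D, E}: service 15 + fixed 16 = 31
{A, B, C, D, E}: service 15 + fixed 20 = 35
No other subset beats 28.

Open C, D and E; minimum total cost 28.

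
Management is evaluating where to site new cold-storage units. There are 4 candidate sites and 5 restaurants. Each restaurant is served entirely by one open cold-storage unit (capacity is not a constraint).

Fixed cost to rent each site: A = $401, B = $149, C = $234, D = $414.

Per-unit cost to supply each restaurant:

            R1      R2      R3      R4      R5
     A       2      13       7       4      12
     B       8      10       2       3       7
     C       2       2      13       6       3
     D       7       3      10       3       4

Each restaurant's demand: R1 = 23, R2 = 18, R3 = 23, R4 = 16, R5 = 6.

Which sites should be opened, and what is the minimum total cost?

For any fixed open set, each restaurant goes to its cheapest open site; total = fixed + service.
{B, C}: R1→C 2·23=46, R2→C 2·18=36, R3→B 2·23=46, R4→B 3·16=48, R5→C 3·6=18. Service 194; fixed 383; total 577.
{B}: R1→B 8·23=184, R2→B 10·18=180, R3→B 2·23=46, R4→B 3·16=48, R5→B 7·6=42. Service 500; fixed 149; total 649.
{C}: service 495 + fixed 234 = 729
{A, B, C, D}: service 194 + fixed 1198 = 1392
No other subset beats 577.

Open B and C; minimum total cost 577.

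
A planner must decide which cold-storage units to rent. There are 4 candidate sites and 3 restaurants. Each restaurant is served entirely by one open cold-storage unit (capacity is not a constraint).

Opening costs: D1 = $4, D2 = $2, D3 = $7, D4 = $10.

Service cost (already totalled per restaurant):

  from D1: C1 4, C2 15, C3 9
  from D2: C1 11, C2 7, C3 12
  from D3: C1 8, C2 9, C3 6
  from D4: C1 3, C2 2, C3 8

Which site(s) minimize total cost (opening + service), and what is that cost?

For any fixed open set, each restaurant goes to its cheapest open site; total = fixed + service.
{D4}: C1→D4 3, C2→D4 2, C3→D4 8. Service 13; fixed 10; total 23.
{D2, D4}: service 13 + fixed 12 = 25
{D1, D2}: C1→D1 4, C2→D2 7, C3→D1 9. Service 20; fixed 6; total 26.
{D1, D2, D3, D4}: service 11 + fixed 23 = 34
No other subset beats 23.

Open D4 only; minimum total cost 23.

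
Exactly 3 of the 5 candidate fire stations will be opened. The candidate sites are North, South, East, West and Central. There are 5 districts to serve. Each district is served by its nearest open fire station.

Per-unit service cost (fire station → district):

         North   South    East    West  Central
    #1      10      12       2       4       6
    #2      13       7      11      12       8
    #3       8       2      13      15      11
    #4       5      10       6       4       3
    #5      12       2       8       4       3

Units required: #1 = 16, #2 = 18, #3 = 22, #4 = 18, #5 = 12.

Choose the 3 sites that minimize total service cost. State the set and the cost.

Choose South, East and Central; total service cost 280.

With exactly 3 open, each district uses its cheapest among the chosen.
{South, East, Central}: #1→East 2·16=32, #2→South 7·18=126, #3→South 2·22=44, #4→Central 3·18=54, #5→South 2·12=24. Service cost 280.
{South, East, West}: service cost 298
{South, West, Central}: service cost 312
Among all 10 size-3 choices, {South, East, Central} is lowest.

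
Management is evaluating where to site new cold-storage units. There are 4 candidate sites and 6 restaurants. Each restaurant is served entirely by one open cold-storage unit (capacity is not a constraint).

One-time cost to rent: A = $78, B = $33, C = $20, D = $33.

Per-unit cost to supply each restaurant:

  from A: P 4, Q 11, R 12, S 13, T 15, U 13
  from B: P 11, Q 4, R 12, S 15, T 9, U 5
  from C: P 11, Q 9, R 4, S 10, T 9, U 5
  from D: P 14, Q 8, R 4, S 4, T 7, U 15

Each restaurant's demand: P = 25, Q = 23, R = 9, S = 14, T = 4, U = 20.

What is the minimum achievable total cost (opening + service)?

For any fixed open set, each restaurant goes to its cheapest open site; total = fixed + service.
{A, B, D}: P→A 4·25=100, Q→B 4·23=92, R→D 4·9=36, S→D 4·14=56, T→D 7·4=28, U→B 5·20=100. Service 412; fixed 144; total 556.
{A, B, C, D}: service 412 + fixed 164 = 576
{A, B, C}: P→A 4·25=100, Q→B 4·23=92, R→C 4·9=36, S→C 10·14=140, T→B 9·4=36, U→B 5·20=100. Service 504; fixed 131; total 635.
{C}: P→C 11·25=275, Q→C 9·23=207, R→C 4·9=36, S→C 10·14=140, T→C 9·4=36, U→C 5·20=100. Service 794; fixed 20; total 814.
No other subset beats 556.

Minimum total cost: 556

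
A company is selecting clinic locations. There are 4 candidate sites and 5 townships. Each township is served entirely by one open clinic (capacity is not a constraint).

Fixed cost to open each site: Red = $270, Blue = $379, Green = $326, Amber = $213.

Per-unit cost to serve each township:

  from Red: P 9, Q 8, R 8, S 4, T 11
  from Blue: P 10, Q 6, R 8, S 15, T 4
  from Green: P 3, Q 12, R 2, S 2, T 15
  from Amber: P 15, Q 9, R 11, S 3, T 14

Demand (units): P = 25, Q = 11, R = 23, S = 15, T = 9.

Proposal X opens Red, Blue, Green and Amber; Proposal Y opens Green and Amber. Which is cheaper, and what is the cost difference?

Proposal Y is cheaper by 526.

Proposal X: {Red, Blue, Green, Amber}: P→Green 3·25=75, Q→Blue 6·11=66, R→Green 2·23=46, S→Green 2·15=30, T→Blue 4·9=36. Service 253; fixed 1188; total 1441.
Proposal Y: {Green, Amber}: P→Green 3·25=75, Q→Amber 9·11=99, R→Green 2·23=46, S→Green 2·15=30, T→Amber 14·9=126. Service 376; fixed 539; total 915.
Difference: |1441 − 915| = 526.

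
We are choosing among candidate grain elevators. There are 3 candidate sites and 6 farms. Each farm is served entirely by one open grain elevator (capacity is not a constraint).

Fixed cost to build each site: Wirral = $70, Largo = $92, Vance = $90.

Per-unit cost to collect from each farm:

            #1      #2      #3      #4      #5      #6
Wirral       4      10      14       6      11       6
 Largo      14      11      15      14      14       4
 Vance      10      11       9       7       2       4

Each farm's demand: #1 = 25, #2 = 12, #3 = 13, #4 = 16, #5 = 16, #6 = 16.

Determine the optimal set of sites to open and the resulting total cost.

Open Wirral and Vance; minimum total cost 689.

For any fixed open set, each farm goes to its cheapest open site; total = fixed + service.
{Wirral, Vance}: #1→Wirral 4·25=100, #2→Wirral 10·12=120, #3→Vance 9·13=117, #4→Wirral 6·16=96, #5→Vance 2·16=32, #6→Vance 4·16=64. Service 529; fixed 160; total 689.
{Wirral, Largo, Vance}: #1→Wirral 4·25=100, #2→Wirral 10·12=120, #3→Vance 9·13=117, #4→Wirral 6·16=96, #5→Vance 2·16=32, #6→Largo 4·16=64. Service 529; fixed 252; total 781.
{Vance}: #1→Vance 10·25=250, #2→Vance 11·12=132, #3→Vance 9·13=117, #4→Vance 7·16=112, #5→Vance 2·16=32, #6→Vance 4·16=64. Service 707; fixed 90; total 797.
{Wirral}: #1→Wirral 4·25=100, #2→Wirral 10·12=120, #3→Wirral 14·13=182, #4→Wirral 6·16=96, #5→Wirral 11·16=176, #6→Wirral 6·16=96. Service 770; fixed 70; total 840.
No other subset beats 689.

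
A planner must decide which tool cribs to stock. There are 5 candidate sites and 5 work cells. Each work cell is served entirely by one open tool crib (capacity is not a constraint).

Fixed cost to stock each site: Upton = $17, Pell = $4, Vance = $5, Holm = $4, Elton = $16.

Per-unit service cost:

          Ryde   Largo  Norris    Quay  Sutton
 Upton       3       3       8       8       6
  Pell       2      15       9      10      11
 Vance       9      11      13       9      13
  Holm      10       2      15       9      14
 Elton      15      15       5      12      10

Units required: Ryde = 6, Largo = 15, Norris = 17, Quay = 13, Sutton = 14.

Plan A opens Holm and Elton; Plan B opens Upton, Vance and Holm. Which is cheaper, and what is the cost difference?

Plan A: {Holm, Elton}: Ryde→Holm 10·6=60, Largo→Holm 2·15=30, Norris→Elton 5·17=85, Quay→Holm 9·13=117, Sutton→Elton 10·14=140. Service 432; fixed 20; total 452.
Plan B: {Upton, Vance, Holm}: Ryde→Upton 3·6=18, Largo→Holm 2·15=30, Norris→Upton 8·17=136, Quay→Upton 8·13=104, Sutton→Upton 6·14=84. Service 372; fixed 26; total 398.
Difference: |452 − 398| = 54.

Plan B is cheaper by 54.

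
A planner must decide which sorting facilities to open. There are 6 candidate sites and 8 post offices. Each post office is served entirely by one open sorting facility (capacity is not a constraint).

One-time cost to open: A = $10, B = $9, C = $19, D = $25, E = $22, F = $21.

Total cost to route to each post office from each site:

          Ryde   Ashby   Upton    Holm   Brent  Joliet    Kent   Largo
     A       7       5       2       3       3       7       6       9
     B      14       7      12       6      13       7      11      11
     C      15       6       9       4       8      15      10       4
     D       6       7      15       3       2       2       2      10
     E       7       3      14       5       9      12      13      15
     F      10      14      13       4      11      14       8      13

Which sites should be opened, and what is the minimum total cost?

Open A only; minimum total cost 52.

For any fixed open set, each post office goes to its cheapest open site; total = fixed + service.
{A}: Ryde→A 7, Ashby→A 5, Upton→A 2, Holm→A 3, Brent→A 3, Joliet→A 7, Kent→A 6, Largo→A 9. Service 42; fixed 10; total 52.
{A, B}: Ryde→A 7, Ashby→A 5, Upton→A 2, Holm→A 3, Brent→A 3, Joliet→A 7, Kent→A 6, Largo→A 9. Service 42; fixed 19; total 61.
{A, C}: service 37 + fixed 29 = 66
{A, B, C, D, E, F}: service 24 + fixed 106 = 130
No other subset beats 52.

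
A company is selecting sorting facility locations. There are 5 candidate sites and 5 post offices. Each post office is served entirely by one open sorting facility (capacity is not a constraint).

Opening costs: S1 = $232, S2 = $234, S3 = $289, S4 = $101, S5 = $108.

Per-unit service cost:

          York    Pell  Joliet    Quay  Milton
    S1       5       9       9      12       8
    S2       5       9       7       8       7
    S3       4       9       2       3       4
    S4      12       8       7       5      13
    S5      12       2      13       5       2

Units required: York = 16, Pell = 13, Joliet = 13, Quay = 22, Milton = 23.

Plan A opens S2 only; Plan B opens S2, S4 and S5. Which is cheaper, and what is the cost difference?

Plan A: {S2}: York→S2 5·16=80, Pell→S2 9·13=117, Joliet→S2 7·13=91, Quay→S2 8·22=176, Milton→S2 7·23=161. Service 625; fixed 234; total 859.
Plan B: {S2, S4, S5}: York→S2 5·16=80, Pell→S5 2·13=26, Joliet→S2 7·13=91, Quay→S4 5·22=110, Milton→S5 2·23=46. Service 353; fixed 443; total 796.
Difference: |859 − 796| = 63.

Plan B is cheaper by 63.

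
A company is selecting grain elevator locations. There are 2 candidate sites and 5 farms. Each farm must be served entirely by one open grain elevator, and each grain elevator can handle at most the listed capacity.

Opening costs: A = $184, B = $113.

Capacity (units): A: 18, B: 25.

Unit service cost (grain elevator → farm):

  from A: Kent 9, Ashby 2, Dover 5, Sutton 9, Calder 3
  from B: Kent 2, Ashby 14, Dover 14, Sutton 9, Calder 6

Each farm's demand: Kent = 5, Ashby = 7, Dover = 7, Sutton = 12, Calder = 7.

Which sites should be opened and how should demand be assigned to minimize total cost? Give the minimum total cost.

Minimum total cost: 506

Open {A, B}: Kent→B 2·5=10, Ashby→A 2·7=14, Dover→A 5·7=35, Sutton→B 9·12=108, Calder→B 6·7=42.
Loads: A carries 14/18, B carries 24/25. Service 209; fixed 297; total 506.
Next best feasible plan costs 548.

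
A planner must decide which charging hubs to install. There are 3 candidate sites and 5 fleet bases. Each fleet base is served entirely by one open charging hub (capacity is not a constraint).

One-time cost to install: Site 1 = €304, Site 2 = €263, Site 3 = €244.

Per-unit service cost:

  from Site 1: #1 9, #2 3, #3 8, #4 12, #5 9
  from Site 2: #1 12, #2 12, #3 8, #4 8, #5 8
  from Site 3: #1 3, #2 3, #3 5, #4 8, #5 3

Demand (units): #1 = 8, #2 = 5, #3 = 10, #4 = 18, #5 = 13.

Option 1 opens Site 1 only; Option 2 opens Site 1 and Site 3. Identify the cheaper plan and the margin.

Option 1: {Site 1}: #1→Site 1 9·8=72, #2→Site 1 3·5=15, #3→Site 1 8·10=80, #4→Site 1 12·18=216, #5→Site 1 9·13=117. Service 500; fixed 304; total 804.
Option 2: {Site 1, Site 3}: #1→Site 3 3·8=24, #2→Site 1 3·5=15, #3→Site 3 5·10=50, #4→Site 3 8·18=144, #5→Site 3 3·13=39. Service 272; fixed 548; total 820.
Difference: |804 − 820| = 16.

Option 1 is cheaper by 16.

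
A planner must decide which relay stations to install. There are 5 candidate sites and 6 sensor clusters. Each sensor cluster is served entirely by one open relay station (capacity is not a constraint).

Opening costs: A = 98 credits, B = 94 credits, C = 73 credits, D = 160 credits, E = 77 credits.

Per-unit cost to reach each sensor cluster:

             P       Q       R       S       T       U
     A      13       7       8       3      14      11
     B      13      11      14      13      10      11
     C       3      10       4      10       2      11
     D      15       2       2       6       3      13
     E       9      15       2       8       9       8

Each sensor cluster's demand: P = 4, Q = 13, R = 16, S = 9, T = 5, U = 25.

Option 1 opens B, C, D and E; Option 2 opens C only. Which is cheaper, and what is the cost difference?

Option 2 is cheaper by 84.

Option 1: {B, C, D, E}: P→C 3·4=12, Q→D 2·13=26, R→D 2·16=32, S→D 6·9=54, T→C 2·5=10, U→E 8·25=200. Service 334; fixed 404; total 738.
Option 2: {C}: P→C 3·4=12, Q→C 10·13=130, R→C 4·16=64, S→C 10·9=90, T→C 2·5=10, U→C 11·25=275. Service 581; fixed 73; total 654.
Difference: |738 − 654| = 84.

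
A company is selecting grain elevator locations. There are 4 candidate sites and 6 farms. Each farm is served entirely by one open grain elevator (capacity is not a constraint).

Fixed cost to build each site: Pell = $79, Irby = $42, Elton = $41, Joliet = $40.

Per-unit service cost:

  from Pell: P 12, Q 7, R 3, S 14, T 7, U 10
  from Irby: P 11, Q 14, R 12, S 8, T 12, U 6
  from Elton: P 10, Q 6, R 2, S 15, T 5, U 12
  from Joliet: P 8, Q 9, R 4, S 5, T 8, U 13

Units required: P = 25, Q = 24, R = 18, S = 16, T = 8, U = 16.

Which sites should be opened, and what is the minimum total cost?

Open Irby, Elton and Joliet; minimum total cost 719.

For any fixed open set, each farm goes to its cheapest open site; total = fixed + service.
{Irby, Elton, Joliet}: P→Joliet 8·25=200, Q→Elton 6·24=144, R→Elton 2·18=36, S→Joliet 5·16=80, T→Elton 5·8=40, U→Irby 6·16=96. Service 596; fixed 123; total 719.
{Elton, Joliet}: P→Joliet 8·25=200, Q→Elton 6·24=144, R→Elton 2·18=36, S→Joliet 5·16=80, T→Elton 5·8=40, U→Elton 12·16=192. Service 692; fixed 81; total 773.
{Irby, Elton}: service 694 + fixed 83 = 777
{Pell, Irby, Elton, Joliet}: P→Joliet 8·25=200, Q→Elton 6·24=144, R→Elton 2·18=36, S→Joliet 5·16=80, T→Elton 5·8=40, U→Irby 6·16=96. Service 596; fixed 202; total 798.
No other subset beats 719.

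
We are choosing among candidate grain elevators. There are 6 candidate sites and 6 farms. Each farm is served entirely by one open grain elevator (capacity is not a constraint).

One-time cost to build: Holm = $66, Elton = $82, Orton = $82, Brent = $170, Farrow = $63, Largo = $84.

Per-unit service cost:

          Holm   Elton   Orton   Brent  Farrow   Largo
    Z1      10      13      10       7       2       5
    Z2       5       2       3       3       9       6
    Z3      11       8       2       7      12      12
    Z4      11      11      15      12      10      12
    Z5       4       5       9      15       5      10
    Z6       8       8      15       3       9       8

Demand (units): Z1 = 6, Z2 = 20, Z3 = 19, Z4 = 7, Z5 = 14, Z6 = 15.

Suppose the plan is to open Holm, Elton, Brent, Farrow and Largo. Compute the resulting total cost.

Total cost: 821

Each farm is assigned to its cheapest site among the open ones.
{Holm, Elton, Brent, Farrow, Largo}: Z1→Farrow 2·6=12, Z2→Elton 2·20=40, Z3→Brent 7·19=133, Z4→Farrow 10·7=70, Z5→Holm 4·14=56, Z6→Brent 3·15=45. Service 356; fixed 465; total 821.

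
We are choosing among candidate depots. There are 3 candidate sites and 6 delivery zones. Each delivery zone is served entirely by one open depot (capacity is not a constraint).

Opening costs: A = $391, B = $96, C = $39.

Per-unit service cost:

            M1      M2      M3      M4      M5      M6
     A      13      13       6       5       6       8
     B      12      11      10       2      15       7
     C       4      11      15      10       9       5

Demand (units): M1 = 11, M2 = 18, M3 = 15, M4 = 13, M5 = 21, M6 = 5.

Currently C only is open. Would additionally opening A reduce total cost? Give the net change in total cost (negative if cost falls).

Current service cost with {C}: 811.
Adding A: each delivery zone re-picks its cheapest; new service cost 548, saving 263.
Extra fixed cost: 391. Net change = 391 − 263 = 128.
(Totals: 850 → 978.)

No — net change +128 (cost rises by 128).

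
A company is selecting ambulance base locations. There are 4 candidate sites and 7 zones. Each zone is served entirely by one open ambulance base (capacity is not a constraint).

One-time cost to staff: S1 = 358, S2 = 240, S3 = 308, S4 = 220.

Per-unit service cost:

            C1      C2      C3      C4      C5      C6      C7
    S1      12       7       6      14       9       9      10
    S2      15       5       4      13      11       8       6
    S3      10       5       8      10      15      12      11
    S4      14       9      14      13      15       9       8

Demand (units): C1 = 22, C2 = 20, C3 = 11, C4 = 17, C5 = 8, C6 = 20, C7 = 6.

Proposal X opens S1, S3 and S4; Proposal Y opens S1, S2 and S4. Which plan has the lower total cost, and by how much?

Proposal Y is cheaper by 27.

Proposal X: {S1, S3, S4}: C1→S3 10·22=220, C2→S3 5·20=100, C3→S1 6·11=66, C4→S3 10·17=170, C5→S1 9·8=72, C6→S1 9·20=180, C7→S4 8·6=48. Service 856; fixed 886; total 1742.
Proposal Y: {S1, S2, S4}: C1→S1 12·22=264, C2→S2 5·20=100, C3→S2 4·11=44, C4→S2 13·17=221, C5→S1 9·8=72, C6→S2 8·20=160, C7→S2 6·6=36. Service 897; fixed 818; total 1715.
Difference: |1742 − 1715| = 27.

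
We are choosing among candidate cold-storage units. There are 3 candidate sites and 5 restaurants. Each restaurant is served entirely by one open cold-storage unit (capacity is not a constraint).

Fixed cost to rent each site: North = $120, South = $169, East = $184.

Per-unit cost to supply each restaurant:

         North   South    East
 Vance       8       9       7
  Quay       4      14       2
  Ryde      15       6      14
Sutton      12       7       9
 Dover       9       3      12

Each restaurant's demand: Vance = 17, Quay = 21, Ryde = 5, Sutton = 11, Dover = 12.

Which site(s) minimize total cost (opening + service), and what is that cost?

Open North and South; minimum total cost 652.

For any fixed open set, each restaurant goes to its cheapest open site; total = fixed + service.
{North, South}: Vance→North 8·17=136, Quay→North 4·21=84, Ryde→South 6·5=30, Sutton→South 7·11=77, Dover→South 3·12=36. Service 363; fixed 289; total 652.
{North}: service 535 + fixed 120 = 655
{South, East}: service 304 + fixed 353 = 657
{North, South, East}: Vance→East 7·17=119, Quay→East 2·21=42, Ryde→South 6·5=30, Sutton→South 7·11=77, Dover→South 3·12=36. Service 304; fixed 473; total 777.
No other subset beats 652.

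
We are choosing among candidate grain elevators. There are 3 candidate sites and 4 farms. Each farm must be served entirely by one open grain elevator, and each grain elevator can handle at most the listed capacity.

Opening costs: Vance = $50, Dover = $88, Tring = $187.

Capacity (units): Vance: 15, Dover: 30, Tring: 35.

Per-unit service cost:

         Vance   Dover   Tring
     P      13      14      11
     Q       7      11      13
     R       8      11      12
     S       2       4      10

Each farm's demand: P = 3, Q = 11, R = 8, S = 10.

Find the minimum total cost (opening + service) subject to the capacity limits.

Open {Vance, Dover}: P→Vance 13·3=39, Q→Vance 7·11=77, R→Dover 11·8=88, S→Dover 4·10=40.
Loads: Vance carries 14/15, Dover carries 18/30. Service 244; fixed 138; total 382.
Next best feasible plan costs 385.

Minimum total cost: 382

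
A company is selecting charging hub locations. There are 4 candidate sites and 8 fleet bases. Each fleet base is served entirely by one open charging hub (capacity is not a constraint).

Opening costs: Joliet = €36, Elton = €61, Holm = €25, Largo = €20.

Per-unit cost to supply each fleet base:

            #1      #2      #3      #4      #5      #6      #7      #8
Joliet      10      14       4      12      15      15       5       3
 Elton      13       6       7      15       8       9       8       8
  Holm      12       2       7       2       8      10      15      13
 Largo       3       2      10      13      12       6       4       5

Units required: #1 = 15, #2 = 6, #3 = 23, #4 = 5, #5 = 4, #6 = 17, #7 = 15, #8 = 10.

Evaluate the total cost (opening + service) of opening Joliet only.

Each fleet base is assigned to its cheapest site among the open ones.
{Joliet}: #1→Joliet 10·15=150, #2→Joliet 14·6=84, #3→Joliet 4·23=92, #4→Joliet 12·5=60, #5→Joliet 15·4=60, #6→Joliet 15·17=255, #7→Joliet 5·15=75, #8→Joliet 3·10=30. Service 806; fixed 36; total 842.

Total cost: 842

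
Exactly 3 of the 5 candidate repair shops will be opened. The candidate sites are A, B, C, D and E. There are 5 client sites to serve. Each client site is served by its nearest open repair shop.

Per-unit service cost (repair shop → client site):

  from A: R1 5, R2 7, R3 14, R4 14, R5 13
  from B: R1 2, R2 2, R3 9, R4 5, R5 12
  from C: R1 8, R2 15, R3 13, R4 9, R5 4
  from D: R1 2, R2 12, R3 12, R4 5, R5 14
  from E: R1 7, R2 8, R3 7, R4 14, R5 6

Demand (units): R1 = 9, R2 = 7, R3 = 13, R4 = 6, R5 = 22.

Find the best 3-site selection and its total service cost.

With exactly 3 open, each client site uses its cheapest among the chosen.
{B, C, E}: R1→B 2·9=18, R2→B 2·7=14, R3→E 7·13=91, R4→B 5·6=30, R5→C 4·22=88. Service cost 241.
{A, B, C}: service cost 267
{B, C, D}: service cost 267
Among all 10 size-3 choices, {B, C, E} is lowest.

Choose B, C and E; total service cost 241.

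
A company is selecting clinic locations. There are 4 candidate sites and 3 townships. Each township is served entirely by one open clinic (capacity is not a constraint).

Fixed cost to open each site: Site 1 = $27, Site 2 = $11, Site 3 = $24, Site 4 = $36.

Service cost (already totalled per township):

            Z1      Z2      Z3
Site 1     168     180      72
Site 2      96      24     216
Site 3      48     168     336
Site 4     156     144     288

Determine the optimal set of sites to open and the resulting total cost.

For any fixed open set, each township goes to its cheapest open site; total = fixed + service.
{Site 1, Site 2, Site 3}: Z1→Site 3 48, Z2→Site 2 24, Z3→Site 1 72. Service 144; fixed 62; total 206.
{Site 1, Site 2}: Z1→Site 2 96, Z2→Site 2 24, Z3→Site 1 72. Service 192; fixed 38; total 230.
{Site 1, Site 2, Site 3, Site 4}: service 144 + fixed 98 = 242
{Site 2}: service 336 + fixed 11 = 347
No other subset beats 206.

Open Site 1, Site 2 and Site 3; minimum total cost 206.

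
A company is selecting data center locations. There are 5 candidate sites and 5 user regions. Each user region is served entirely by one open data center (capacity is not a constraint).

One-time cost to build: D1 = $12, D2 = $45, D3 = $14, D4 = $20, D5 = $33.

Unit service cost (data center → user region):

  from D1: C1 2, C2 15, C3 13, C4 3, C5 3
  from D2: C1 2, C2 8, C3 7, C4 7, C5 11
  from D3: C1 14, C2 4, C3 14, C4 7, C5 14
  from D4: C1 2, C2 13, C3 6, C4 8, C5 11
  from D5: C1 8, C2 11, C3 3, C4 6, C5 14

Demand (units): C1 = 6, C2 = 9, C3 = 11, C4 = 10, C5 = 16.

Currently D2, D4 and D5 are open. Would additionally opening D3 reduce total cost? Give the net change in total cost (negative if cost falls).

Current service cost with {D2, D4, D5}: 353.
Adding D3: each user region re-picks its cheapest; new service cost 317, saving 36.
Extra fixed cost: 14. Net change = 14 − 36 = -22.
(Totals: 451 → 429.)

Yes — net change −22 (cost falls by 22).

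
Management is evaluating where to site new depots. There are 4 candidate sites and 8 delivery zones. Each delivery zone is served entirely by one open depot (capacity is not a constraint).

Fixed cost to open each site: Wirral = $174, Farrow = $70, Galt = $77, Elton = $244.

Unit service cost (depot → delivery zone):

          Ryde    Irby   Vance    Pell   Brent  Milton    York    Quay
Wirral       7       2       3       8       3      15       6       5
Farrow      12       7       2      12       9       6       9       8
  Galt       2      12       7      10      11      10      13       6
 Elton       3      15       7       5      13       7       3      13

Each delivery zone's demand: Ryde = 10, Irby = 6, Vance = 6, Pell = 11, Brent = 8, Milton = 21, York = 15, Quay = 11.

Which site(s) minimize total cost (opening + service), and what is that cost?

Open Wirral and Farrow; minimum total cost 721.

For any fixed open set, each delivery zone goes to its cheapest open site; total = fixed + service.
{Wirral, Farrow}: Ryde→Wirral 7·10=70, Irby→Wirral 2·6=12, Vance→Farrow 2·6=12, Pell→Wirral 8·11=88, Brent→Wirral 3·8=24, Milton→Farrow 6·21=126, York→Wirral 6·15=90, Quay→Wirral 5·11=55. Service 477; fixed 244; total 721.
{Farrow, Galt}: service 583 + fixed 147 = 730
{Wirral, Farrow, Galt}: Ryde→Galt 2·10=20, Irby→Wirral 2·6=12, Vance→Farrow 2·6=12, Pell→Wirral 8·11=88, Brent→Wirral 3·8=24, Milton→Farrow 6·21=126, York→Wirral 6·15=90, Quay→Wirral 5·11=55. Service 427; fixed 321; total 748.
{Wirral, Farrow, Galt, Elton}: service 349 + fixed 565 = 914
No other subset beats 721.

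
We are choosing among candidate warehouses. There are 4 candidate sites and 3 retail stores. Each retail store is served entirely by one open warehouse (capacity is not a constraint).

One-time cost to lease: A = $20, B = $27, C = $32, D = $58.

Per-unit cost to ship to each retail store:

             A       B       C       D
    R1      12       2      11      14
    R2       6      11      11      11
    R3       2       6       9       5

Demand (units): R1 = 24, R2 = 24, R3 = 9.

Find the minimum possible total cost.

Minimum total cost: 257

For any fixed open set, each retail store goes to its cheapest open site; total = fixed + service.
{A, B}: R1→B 2·24=48, R2→A 6·24=144, R3→A 2·9=18. Service 210; fixed 47; total 257.
{A, B, C}: service 210 + fixed 79 = 289
{A, B, D}: service 210 + fixed 105 = 315
{A, B, C, D}: R1→B 2·24=48, R2→A 6·24=144, R3→A 2·9=18. Service 210; fixed 137; total 347.
No other subset beats 257.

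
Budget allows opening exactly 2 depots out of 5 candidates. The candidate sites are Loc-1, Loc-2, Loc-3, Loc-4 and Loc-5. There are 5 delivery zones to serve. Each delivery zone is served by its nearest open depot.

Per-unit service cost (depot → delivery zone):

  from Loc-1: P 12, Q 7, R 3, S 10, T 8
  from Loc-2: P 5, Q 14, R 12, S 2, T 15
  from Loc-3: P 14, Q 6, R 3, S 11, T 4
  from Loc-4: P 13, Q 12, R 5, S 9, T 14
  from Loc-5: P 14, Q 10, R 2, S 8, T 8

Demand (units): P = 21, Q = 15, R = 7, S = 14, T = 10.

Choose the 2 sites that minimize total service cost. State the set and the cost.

With exactly 2 open, each delivery zone uses its cheapest among the chosen.
{Loc-2, Loc-3}: P→Loc-2 5·21=105, Q→Loc-3 6·15=90, R→Loc-3 3·7=21, S→Loc-2 2·14=28, T→Loc-3 4·10=40. Service cost 284.
{Loc-1, Loc-2}: service cost 339
{Loc-2, Loc-5}: service cost 377
Among all 10 size-2 choices, {Loc-2, Loc-3} is lowest.

Choose Loc-2 and Loc-3; total service cost 284.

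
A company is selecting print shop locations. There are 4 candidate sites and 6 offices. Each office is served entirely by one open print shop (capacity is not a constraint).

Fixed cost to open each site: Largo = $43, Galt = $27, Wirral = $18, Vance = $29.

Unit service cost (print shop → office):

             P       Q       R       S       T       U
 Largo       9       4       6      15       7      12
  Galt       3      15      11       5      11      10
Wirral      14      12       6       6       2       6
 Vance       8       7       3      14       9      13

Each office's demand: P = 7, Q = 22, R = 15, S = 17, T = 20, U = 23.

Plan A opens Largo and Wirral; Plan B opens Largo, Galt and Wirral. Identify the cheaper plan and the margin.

Plan B is cheaper by 32.

Plan A: {Largo, Wirral}: P→Largo 9·7=63, Q→Largo 4·22=88, R→Largo 6·15=90, S→Wirral 6·17=102, T→Wirral 2·20=40, U→Wirral 6·23=138. Service 521; fixed 61; total 582.
Plan B: {Largo, Galt, Wirral}: P→Galt 3·7=21, Q→Largo 4·22=88, R→Largo 6·15=90, S→Galt 5·17=85, T→Wirral 2·20=40, U→Wirral 6·23=138. Service 462; fixed 88; total 550.
Difference: |582 − 550| = 32.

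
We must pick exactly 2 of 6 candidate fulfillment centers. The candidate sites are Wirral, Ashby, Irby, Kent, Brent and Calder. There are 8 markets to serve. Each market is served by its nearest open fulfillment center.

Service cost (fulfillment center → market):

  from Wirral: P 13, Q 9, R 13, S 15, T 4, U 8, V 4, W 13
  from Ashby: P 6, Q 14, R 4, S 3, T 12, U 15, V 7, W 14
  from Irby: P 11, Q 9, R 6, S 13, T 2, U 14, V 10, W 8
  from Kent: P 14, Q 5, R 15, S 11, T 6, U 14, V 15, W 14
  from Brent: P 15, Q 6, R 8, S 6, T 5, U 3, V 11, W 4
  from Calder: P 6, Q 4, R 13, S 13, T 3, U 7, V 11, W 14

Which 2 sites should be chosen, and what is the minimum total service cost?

With exactly 2 open, each market uses its cheapest among the chosen.
{Ashby, Brent}: P→Ashby 6, Q→Brent 6, R→Ashby 4, S→Ashby 3, T→Brent 5, U→Brent 3, V→Ashby 7, W→Brent 4. Service cost 38.
{Brent, Calder}: service cost 45
{Wirral, Brent}: service cost 48
Among all 15 size-2 choices, {Ashby, Brent} is lowest.

Choose Ashby and Brent; total service cost 38.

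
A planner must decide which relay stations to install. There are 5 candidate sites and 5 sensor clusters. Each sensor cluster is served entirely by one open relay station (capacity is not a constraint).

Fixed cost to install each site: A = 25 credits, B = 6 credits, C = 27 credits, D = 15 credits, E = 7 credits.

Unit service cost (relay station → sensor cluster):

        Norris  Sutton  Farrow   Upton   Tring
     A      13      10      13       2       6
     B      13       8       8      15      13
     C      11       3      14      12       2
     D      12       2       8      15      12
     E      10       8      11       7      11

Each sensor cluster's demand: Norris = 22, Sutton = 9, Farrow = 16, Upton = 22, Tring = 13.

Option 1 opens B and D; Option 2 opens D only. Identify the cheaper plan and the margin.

Option 2 is cheaper by 6.

Option 1: {B, D}: Norris→D 12·22=264, Sutton→D 2·9=18, Farrow→B 8·16=128, Upton→B 15·22=330, Tring→D 12·13=156. Service 896; fixed 21; total 917.
Option 2: {D}: Norris→D 12·22=264, Sutton→D 2·9=18, Farrow→D 8·16=128, Upton→D 15·22=330, Tring→D 12·13=156. Service 896; fixed 15; total 911.
Difference: |917 − 911| = 6.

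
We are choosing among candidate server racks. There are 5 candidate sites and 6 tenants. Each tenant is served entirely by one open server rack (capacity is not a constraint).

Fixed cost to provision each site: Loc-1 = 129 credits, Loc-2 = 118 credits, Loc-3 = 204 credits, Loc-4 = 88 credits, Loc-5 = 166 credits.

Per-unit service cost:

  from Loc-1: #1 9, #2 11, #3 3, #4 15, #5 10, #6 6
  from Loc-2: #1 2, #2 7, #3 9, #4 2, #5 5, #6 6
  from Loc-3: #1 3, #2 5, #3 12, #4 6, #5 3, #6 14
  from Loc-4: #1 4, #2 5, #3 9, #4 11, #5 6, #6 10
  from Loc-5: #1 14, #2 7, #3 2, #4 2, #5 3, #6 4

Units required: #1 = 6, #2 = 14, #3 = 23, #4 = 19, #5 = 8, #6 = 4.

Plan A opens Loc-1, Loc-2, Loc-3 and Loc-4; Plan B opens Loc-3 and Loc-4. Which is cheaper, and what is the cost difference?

Plan A: {Loc-1, Loc-2, Loc-3, Loc-4}: #1→Loc-2 2·6=12, #2→Loc-3 5·14=70, #3→Loc-1 3·23=69, #4→Loc-2 2·19=38, #5→Loc-3 3·8=24, #6→Loc-1 6·4=24. Service 237; fixed 539; total 776.
Plan B: {Loc-3, Loc-4}: #1→Loc-3 3·6=18, #2→Loc-3 5·14=70, #3→Loc-4 9·23=207, #4→Loc-3 6·19=114, #5→Loc-3 3·8=24, #6→Loc-4 10·4=40. Service 473; fixed 292; total 765.
Difference: |776 − 765| = 11.

Plan B is cheaper by 11.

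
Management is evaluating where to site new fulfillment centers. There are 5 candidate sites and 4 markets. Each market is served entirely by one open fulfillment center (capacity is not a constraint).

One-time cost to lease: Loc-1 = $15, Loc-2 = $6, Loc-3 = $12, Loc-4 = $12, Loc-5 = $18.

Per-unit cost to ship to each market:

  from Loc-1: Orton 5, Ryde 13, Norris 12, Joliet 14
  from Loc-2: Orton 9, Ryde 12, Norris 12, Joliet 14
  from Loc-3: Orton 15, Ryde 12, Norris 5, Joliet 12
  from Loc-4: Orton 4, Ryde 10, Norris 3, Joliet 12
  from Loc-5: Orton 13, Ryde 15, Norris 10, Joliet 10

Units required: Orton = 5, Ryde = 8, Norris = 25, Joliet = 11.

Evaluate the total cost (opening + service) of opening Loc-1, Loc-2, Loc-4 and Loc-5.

Each market is assigned to its cheapest site among the open ones.
{Loc-1, Loc-2, Loc-4, Loc-5}: Orton→Loc-4 4·5=20, Ryde→Loc-4 10·8=80, Norris→Loc-4 3·25=75, Joliet→Loc-5 10·11=110. Service 285; fixed 51; total 336.

Total cost: 336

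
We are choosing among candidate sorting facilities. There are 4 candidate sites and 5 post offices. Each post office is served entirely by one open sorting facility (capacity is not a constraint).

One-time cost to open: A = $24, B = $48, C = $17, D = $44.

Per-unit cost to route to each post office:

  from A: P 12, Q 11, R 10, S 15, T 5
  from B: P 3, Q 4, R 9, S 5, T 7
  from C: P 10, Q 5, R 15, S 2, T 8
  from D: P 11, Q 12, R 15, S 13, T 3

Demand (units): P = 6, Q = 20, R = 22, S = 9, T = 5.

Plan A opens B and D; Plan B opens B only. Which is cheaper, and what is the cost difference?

Plan A: {B, D}: P→B 3·6=18, Q→B 4·20=80, R→B 9·22=198, S→B 5·9=45, T→D 3·5=15. Service 356; fixed 92; total 448.
Plan B: {B}: P→B 3·6=18, Q→B 4·20=80, R→B 9·22=198, S→B 5·9=45, T→B 7·5=35. Service 376; fixed 48; total 424.
Difference: |448 − 424| = 24.

Plan B is cheaper by 24.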